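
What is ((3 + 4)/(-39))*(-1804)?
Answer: 12628/39 ≈ 323.79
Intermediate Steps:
((3 + 4)/(-39))*(-1804) = (7*(-1/39))*(-1804) = -7/39*(-1804) = 12628/39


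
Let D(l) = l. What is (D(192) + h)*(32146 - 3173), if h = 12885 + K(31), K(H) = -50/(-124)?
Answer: 23491279427/62 ≈ 3.7889e+8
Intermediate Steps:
K(H) = 25/62 (K(H) = -50*(-1/124) = 25/62)
h = 798895/62 (h = 12885 + 25/62 = 798895/62 ≈ 12885.)
(D(192) + h)*(32146 - 3173) = (192 + 798895/62)*(32146 - 3173) = (810799/62)*28973 = 23491279427/62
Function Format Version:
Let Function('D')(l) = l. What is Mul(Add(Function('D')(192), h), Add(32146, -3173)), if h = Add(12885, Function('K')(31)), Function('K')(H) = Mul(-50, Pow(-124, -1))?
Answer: Rational(23491279427, 62) ≈ 3.7889e+8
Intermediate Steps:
Function('K')(H) = Rational(25, 62) (Function('K')(H) = Mul(-50, Rational(-1, 124)) = Rational(25, 62))
h = Rational(798895, 62) (h = Add(12885, Rational(25, 62)) = Rational(798895, 62) ≈ 12885.)
Mul(Add(Function('D')(192), h), Add(32146, -3173)) = Mul(Add(192, Rational(798895, 62)), Add(32146, -3173)) = Mul(Rational(810799, 62), 28973) = Rational(23491279427, 62)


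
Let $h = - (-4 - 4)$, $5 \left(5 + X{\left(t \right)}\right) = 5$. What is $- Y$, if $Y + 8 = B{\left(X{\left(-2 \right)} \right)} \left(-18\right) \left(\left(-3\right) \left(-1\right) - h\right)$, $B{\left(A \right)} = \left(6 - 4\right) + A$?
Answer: $188$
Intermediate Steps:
$X{\left(t \right)} = -4$ ($X{\left(t \right)} = -5 + \frac{1}{5} \cdot 5 = -5 + 1 = -4$)
$B{\left(A \right)} = 2 + A$
$h = 8$ ($h = - (-4 - 4) = \left(-1\right) \left(-8\right) = 8$)
$Y = -188$ ($Y = -8 + \left(2 - 4\right) \left(-18\right) \left(\left(-3\right) \left(-1\right) - 8\right) = -8 + \left(-2\right) \left(-18\right) \left(3 - 8\right) = -8 + 36 \left(-5\right) = -8 - 180 = -188$)
$- Y = \left(-1\right) \left(-188\right) = 188$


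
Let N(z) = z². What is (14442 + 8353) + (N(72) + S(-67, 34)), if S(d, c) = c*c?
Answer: 29135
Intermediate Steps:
S(d, c) = c²
(14442 + 8353) + (N(72) + S(-67, 34)) = (14442 + 8353) + (72² + 34²) = 22795 + (5184 + 1156) = 22795 + 6340 = 29135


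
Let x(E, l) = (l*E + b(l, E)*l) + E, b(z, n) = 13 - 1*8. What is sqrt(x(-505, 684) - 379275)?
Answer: 2*I*sqrt(180445) ≈ 849.58*I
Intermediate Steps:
b(z, n) = 5 (b(z, n) = 13 - 8 = 5)
x(E, l) = E + 5*l + E*l (x(E, l) = (l*E + 5*l) + E = (E*l + 5*l) + E = (5*l + E*l) + E = E + 5*l + E*l)
sqrt(x(-505, 684) - 379275) = sqrt((-505 + 5*684 - 505*684) - 379275) = sqrt((-505 + 3420 - 345420) - 379275) = sqrt(-342505 - 379275) = sqrt(-721780) = 2*I*sqrt(180445)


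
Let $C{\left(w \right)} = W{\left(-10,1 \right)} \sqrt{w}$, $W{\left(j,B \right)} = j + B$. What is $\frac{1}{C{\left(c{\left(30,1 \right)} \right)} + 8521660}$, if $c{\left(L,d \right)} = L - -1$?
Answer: $\frac{8521660}{72618689153089} + \frac{9 \sqrt{31}}{72618689153089} \approx 1.1735 \cdot 10^{-7}$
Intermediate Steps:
$W{\left(j,B \right)} = B + j$
$c{\left(L,d \right)} = 1 + L$ ($c{\left(L,d \right)} = L + 1 = 1 + L$)
$C{\left(w \right)} = - 9 \sqrt{w}$ ($C{\left(w \right)} = \left(1 - 10\right) \sqrt{w} = - 9 \sqrt{w}$)
$\frac{1}{C{\left(c{\left(30,1 \right)} \right)} + 8521660} = \frac{1}{- 9 \sqrt{1 + 30} + 8521660} = \frac{1}{- 9 \sqrt{31} + 8521660} = \frac{1}{8521660 - 9 \sqrt{31}}$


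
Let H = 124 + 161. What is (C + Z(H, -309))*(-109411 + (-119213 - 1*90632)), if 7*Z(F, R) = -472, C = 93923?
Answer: -29963954312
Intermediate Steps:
H = 285
Z(F, R) = -472/7 (Z(F, R) = (⅐)*(-472) = -472/7)
(C + Z(H, -309))*(-109411 + (-119213 - 1*90632)) = (93923 - 472/7)*(-109411 + (-119213 - 1*90632)) = 656989*(-109411 + (-119213 - 90632))/7 = 656989*(-109411 - 209845)/7 = (656989/7)*(-319256) = -29963954312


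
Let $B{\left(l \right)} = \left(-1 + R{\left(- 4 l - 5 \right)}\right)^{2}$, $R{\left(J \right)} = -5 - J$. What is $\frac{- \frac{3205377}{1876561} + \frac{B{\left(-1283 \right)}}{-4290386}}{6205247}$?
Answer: $- \frac{63195350223051}{49959504958245438862} \approx -1.2649 \cdot 10^{-6}$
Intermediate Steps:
$B{\left(l \right)} = \left(-1 + 4 l\right)^{2}$ ($B{\left(l \right)} = \left(-1 - - 4 l\right)^{2} = \left(-1 + \left(-5 + \left(5 + 4 l\right)\right)\right)^{2} = \left(-1 + 4 l\right)^{2}$)
$\frac{- \frac{3205377}{1876561} + \frac{B{\left(-1283 \right)}}{-4290386}}{6205247} = \frac{- \frac{3205377}{1876561} + \frac{\left(-1 + 4 \left(-1283\right)\right)^{2}}{-4290386}}{6205247} = \left(\left(-3205377\right) \frac{1}{1876561} + \left(-1 - 5132\right)^{2} \left(- \frac{1}{4290386}\right)\right) \frac{1}{6205247} = \left(- \frac{3205377}{1876561} + \left(-5133\right)^{2} \left(- \frac{1}{4290386}\right)\right) \frac{1}{6205247} = \left(- \frac{3205377}{1876561} + 26347689 \left(- \frac{1}{4290386}\right)\right) \frac{1}{6205247} = \left(- \frac{3205377}{1876561} - \frac{26347689}{4290386}\right) \frac{1}{6205247} = \left(- \frac{63195350223051}{8051171042546}\right) \frac{1}{6205247} = - \frac{63195350223051}{49959504958245438862}$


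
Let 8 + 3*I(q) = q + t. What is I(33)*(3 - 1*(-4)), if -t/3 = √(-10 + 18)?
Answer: 175/3 - 14*√2 ≈ 38.534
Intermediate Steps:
t = -6*√2 (t = -3*√(-10 + 18) = -6*√2 ≈ -8.4853)
I(q) = -8/3 - 2*√2 + q/3 (I(q) = -8/3 + (q - 6*√2)/3 = -8/3 + (-2*√2 + q/3) = -8/3 - 2*√2 + q/3)
I(33)*(3 - 1*(-4)) = (-8/3 - 2*√2 + (⅓)*33)*(3 - 1*(-4)) = (-8/3 - 2*√2 + 11)*(3 + 4) = (25/3 - 2*√2)*7 = 175/3 - 14*√2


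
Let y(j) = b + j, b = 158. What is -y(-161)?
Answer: 3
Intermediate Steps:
y(j) = 158 + j
-y(-161) = -(158 - 161) = -1*(-3) = 3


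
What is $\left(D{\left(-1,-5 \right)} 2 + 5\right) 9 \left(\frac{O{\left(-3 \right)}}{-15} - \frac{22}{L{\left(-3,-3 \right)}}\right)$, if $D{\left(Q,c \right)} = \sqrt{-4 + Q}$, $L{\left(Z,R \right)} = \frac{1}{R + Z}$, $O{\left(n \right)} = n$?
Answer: $5949 + \frac{11898 i \sqrt{5}}{5} \approx 5949.0 + 5320.9 i$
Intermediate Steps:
$\left(D{\left(-1,-5 \right)} 2 + 5\right) 9 \left(\frac{O{\left(-3 \right)}}{-15} - \frac{22}{L{\left(-3,-3 \right)}}\right) = \left(\sqrt{-4 - 1} \cdot 2 + 5\right) 9 \left(- \frac{3}{-15} - \frac{22}{\frac{1}{-3 - 3}}\right) = \left(\sqrt{-5} \cdot 2 + 5\right) 9 \left(\left(-3\right) \left(- \frac{1}{15}\right) - \frac{22}{\frac{1}{-6}}\right) = \left(i \sqrt{5} \cdot 2 + 5\right) 9 \left(\frac{1}{5} - \frac{22}{- \frac{1}{6}}\right) = \left(2 i \sqrt{5} + 5\right) 9 \left(\frac{1}{5} - -132\right) = \left(5 + 2 i \sqrt{5}\right) 9 \left(\frac{1}{5} + 132\right) = \left(45 + 18 i \sqrt{5}\right) \frac{661}{5} = 5949 + \frac{11898 i \sqrt{5}}{5}$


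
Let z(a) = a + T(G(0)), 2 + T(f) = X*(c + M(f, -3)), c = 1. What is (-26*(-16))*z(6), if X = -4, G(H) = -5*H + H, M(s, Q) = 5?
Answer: -8320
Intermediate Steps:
G(H) = -4*H
T(f) = -26 (T(f) = -2 - 4*(1 + 5) = -2 - 4*6 = -2 - 24 = -26)
z(a) = -26 + a (z(a) = a - 26 = -26 + a)
(-26*(-16))*z(6) = (-26*(-16))*(-26 + 6) = 416*(-20) = -8320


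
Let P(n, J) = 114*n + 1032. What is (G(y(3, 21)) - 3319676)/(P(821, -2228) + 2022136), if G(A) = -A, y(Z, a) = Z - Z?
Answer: -1659838/1058381 ≈ -1.5683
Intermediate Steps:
P(n, J) = 1032 + 114*n
y(Z, a) = 0
(G(y(3, 21)) - 3319676)/(P(821, -2228) + 2022136) = (-1*0 - 3319676)/((1032 + 114*821) + 2022136) = (0 - 3319676)/((1032 + 93594) + 2022136) = -3319676/(94626 + 2022136) = -3319676/2116762 = -3319676*1/2116762 = -1659838/1058381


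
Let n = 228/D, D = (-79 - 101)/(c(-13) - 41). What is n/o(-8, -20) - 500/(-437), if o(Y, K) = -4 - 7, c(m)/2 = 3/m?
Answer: -309347/85215 ≈ -3.6302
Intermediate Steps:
c(m) = 6/m (c(m) = 2*(3/m) = 6/m)
D = 2340/539 (D = (-79 - 101)/(6/(-13) - 41) = -180/(6*(-1/13) - 41) = -180/(-6/13 - 41) = -180/(-539/13) = -180*(-13/539) = 2340/539 ≈ 4.3414)
o(Y, K) = -11
n = 10241/195 (n = 228/(2340/539) = 228*(539/2340) = 10241/195 ≈ 52.518)
n/o(-8, -20) - 500/(-437) = (10241/195)/(-11) - 500/(-437) = (10241/195)*(-1/11) - 500*(-1/437) = -931/195 + 500/437 = -309347/85215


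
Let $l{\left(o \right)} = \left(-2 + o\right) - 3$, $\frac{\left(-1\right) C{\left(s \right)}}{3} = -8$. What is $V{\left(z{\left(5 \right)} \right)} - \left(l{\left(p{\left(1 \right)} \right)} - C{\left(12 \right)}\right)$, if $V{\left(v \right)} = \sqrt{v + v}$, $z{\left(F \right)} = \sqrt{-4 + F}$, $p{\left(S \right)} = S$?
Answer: $28 + \sqrt{2} \approx 29.414$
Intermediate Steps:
$C{\left(s \right)} = 24$ ($C{\left(s \right)} = \left(-3\right) \left(-8\right) = 24$)
$l{\left(o \right)} = -5 + o$
$V{\left(v \right)} = \sqrt{2} \sqrt{v}$ ($V{\left(v \right)} = \sqrt{2 v} = \sqrt{2} \sqrt{v}$)
$V{\left(z{\left(5 \right)} \right)} - \left(l{\left(p{\left(1 \right)} \right)} - C{\left(12 \right)}\right) = \sqrt{2} \sqrt{\sqrt{-4 + 5}} - \left(\left(-5 + 1\right) - 24\right) = \sqrt{2} \sqrt{\sqrt{1}} - \left(-4 - 24\right) = \sqrt{2} \sqrt{1} - -28 = \sqrt{2} \cdot 1 + 28 = \sqrt{2} + 28 = 28 + \sqrt{2}$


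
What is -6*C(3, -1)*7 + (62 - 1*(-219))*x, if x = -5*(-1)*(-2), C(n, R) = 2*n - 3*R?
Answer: -3188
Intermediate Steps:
C(n, R) = -3*R + 2*n
x = -10 (x = 5*(-2) = -10)
-6*C(3, -1)*7 + (62 - 1*(-219))*x = -6*(-3*(-1) + 2*3)*7 + (62 - 1*(-219))*(-10) = -6*(3 + 6)*7 + (62 + 219)*(-10) = -6*9*7 + 281*(-10) = -54*7 - 2810 = -378 - 2810 = -3188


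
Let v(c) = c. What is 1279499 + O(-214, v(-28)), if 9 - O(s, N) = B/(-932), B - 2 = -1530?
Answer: 298124982/233 ≈ 1.2795e+6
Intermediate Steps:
B = -1528 (B = 2 - 1530 = -1528)
O(s, N) = 1715/233 (O(s, N) = 9 - (-1528)/(-932) = 9 - (-1528)*(-1)/932 = 9 - 1*382/233 = 9 - 382/233 = 1715/233)
1279499 + O(-214, v(-28)) = 1279499 + 1715/233 = 298124982/233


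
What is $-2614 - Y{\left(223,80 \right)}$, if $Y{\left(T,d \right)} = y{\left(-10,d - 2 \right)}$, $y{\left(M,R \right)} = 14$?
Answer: $-2628$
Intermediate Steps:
$Y{\left(T,d \right)} = 14$
$-2614 - Y{\left(223,80 \right)} = -2614 - 14 = -2628$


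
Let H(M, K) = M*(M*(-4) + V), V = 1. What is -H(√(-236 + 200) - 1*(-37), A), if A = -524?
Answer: 5295 + 1770*I ≈ 5295.0 + 1770.0*I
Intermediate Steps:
H(M, K) = M*(1 - 4*M) (H(M, K) = M*(M*(-4) + 1) = M*(-4*M + 1) = M*(1 - 4*M))
-H(√(-236 + 200) - 1*(-37), A) = -(√(-236 + 200) - 1*(-37))*(1 - 4*(√(-236 + 200) - 1*(-37))) = -(√(-36) + 37)*(1 - 4*(√(-36) + 37)) = -(6*I + 37)*(1 - 4*(6*I + 37)) = -(37 + 6*I)*(1 - 4*(37 + 6*I)) = -(37 + 6*I)*(1 + (-148 - 24*I)) = -(37 + 6*I)*(-147 - 24*I) = -(-147 - 24*I)*(37 + 6*I)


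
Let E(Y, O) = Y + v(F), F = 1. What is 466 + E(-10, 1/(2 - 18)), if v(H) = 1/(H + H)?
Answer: 913/2 ≈ 456.50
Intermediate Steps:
v(H) = 1/(2*H)
E(Y, O) = ½ + Y (E(Y, O) = Y + (½)/1 = Y + (½)*1 = Y + ½ = ½ + Y)
466 + E(-10, 1/(2 - 18)) = 466 + (½ - 10) = 466 - 19/2 = 913/2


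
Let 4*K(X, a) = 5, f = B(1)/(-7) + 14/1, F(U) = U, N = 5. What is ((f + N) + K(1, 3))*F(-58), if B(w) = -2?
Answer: -16675/14 ≈ -1191.1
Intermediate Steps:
f = 100/7 (f = -2/(-7) + 14/1 = -2*(-⅐) + 14*1 = 2/7 + 14 = 100/7 ≈ 14.286)
K(X, a) = 5/4 (K(X, a) = (¼)*5 = 5/4)
((f + N) + K(1, 3))*F(-58) = ((100/7 + 5) + 5/4)*(-58) = (135/7 + 5/4)*(-58) = (575/28)*(-58) = -16675/14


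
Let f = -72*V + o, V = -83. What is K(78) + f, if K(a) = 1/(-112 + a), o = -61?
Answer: 201109/34 ≈ 5915.0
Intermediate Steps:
f = 5915 (f = -72*(-83) - 61 = 5976 - 61 = 5915)
K(78) + f = 1/(-112 + 78) + 5915 = 1/(-34) + 5915 = -1/34 + 5915 = 201109/34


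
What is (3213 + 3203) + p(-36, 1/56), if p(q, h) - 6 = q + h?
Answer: 357617/56 ≈ 6386.0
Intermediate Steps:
p(q, h) = 6 + h + q (p(q, h) = 6 + (q + h) = 6 + (h + q) = 6 + h + q)
(3213 + 3203) + p(-36, 1/56) = (3213 + 3203) + (6 + 1/56 - 36) = 6416 + (6 + 1/56 - 36) = 6416 - 1679/56 = 357617/56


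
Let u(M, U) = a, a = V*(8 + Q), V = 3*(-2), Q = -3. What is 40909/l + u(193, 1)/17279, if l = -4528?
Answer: -707002451/78239312 ≈ -9.0364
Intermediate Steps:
V = -6
a = -30 (a = -6*(8 - 3) = -6*5 = -30)
u(M, U) = -30
40909/l + u(193, 1)/17279 = 40909/(-4528) - 30/17279 = 40909*(-1/4528) - 30*1/17279 = -40909/4528 - 30/17279 = -707002451/78239312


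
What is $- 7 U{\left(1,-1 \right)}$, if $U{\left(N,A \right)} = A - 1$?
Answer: $14$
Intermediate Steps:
$U{\left(N,A \right)} = -1 + A$ ($U{\left(N,A \right)} = A - 1 = -1 + A$)
$- 7 U{\left(1,-1 \right)} = - 7 \left(-1 - 1\right) = \left(-7\right) \left(-2\right) = 14$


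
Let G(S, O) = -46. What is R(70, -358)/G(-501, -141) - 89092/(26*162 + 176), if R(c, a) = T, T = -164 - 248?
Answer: -286297/25231 ≈ -11.347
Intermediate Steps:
T = -412
R(c, a) = -412
R(70, -358)/G(-501, -141) - 89092/(26*162 + 176) = -412/(-46) - 89092/(26*162 + 176) = -412*(-1/46) - 89092/(4212 + 176) = 206/23 - 89092/4388 = 206/23 - 89092*1/4388 = 206/23 - 22273/1097 = -286297/25231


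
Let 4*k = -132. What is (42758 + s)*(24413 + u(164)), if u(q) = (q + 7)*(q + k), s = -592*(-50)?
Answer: 3387367412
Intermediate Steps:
k = -33 (k = (¼)*(-132) = -33)
s = 29600
u(q) = (-33 + q)*(7 + q) (u(q) = (q + 7)*(q - 33) = (7 + q)*(-33 + q) = (-33 + q)*(7 + q))
(42758 + s)*(24413 + u(164)) = (42758 + 29600)*(24413 + (-231 + 164² - 26*164)) = 72358*(24413 + (-231 + 26896 - 4264)) = 72358*(24413 + 22401) = 72358*46814 = 3387367412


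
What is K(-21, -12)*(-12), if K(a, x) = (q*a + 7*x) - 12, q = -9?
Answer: -1116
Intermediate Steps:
K(a, x) = -12 - 9*a + 7*x (K(a, x) = (-9*a + 7*x) - 12 = -12 - 9*a + 7*x)
K(-21, -12)*(-12) = (-12 - 9*(-21) + 7*(-12))*(-12) = (-12 + 189 - 84)*(-12) = 93*(-12) = -1116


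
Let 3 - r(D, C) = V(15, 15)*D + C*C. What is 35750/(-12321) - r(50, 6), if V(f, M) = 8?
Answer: 5299243/12321 ≈ 430.10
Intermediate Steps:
r(D, C) = 3 - C² - 8*D (r(D, C) = 3 - (8*D + C*C) = 3 - (8*D + C²) = 3 - (C² + 8*D) = 3 + (-C² - 8*D) = 3 - C² - 8*D)
35750/(-12321) - r(50, 6) = 35750/(-12321) - (3 - 1*6² - 8*50) = 35750*(-1/12321) - (3 - 1*36 - 400) = -35750/12321 - (3 - 36 - 400) = -35750/12321 - 1*(-433) = -35750/12321 + 433 = 5299243/12321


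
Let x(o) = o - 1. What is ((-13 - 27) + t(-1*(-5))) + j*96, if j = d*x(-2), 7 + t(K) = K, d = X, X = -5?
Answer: 1398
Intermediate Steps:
d = -5
t(K) = -7 + K
x(o) = -1 + o
j = 15 (j = -5*(-1 - 2) = -5*(-3) = 15)
((-13 - 27) + t(-1*(-5))) + j*96 = ((-13 - 27) + (-7 - 1*(-5))) + 15*96 = (-40 + (-7 + 5)) + 1440 = (-40 - 2) + 1440 = -42 + 1440 = 1398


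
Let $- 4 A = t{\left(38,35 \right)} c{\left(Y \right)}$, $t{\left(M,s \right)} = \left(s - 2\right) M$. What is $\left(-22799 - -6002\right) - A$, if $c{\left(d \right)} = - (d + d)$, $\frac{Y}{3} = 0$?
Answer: $-16797$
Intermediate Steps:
$t{\left(M,s \right)} = M \left(-2 + s\right)$ ($t{\left(M,s \right)} = \left(-2 + s\right) M = M \left(-2 + s\right)$)
$Y = 0$ ($Y = 3 \cdot 0 = 0$)
$c{\left(d \right)} = - 2 d$
$A = 0$ ($A = - \frac{38 \left(-2 + 35\right) \left(\left(-2\right) 0\right)}{4} = - \frac{38 \cdot 33 \cdot 0}{4} = - \frac{1254 \cdot 0}{4} = \left(- \frac{1}{4}\right) 0 = 0$)
$\left(-22799 - -6002\right) - A = \left(-22799 - -6002\right) - 0 = \left(-22799 + 6002\right) + 0 = -16797 + 0 = -16797$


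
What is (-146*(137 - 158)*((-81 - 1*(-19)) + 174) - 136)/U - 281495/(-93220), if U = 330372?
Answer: 6249819523/1539863892 ≈ 4.0587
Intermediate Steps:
(-146*(137 - 158)*((-81 - 1*(-19)) + 174) - 136)/U - 281495/(-93220) = (-146*(137 - 158)*((-81 - 1*(-19)) + 174) - 136)/330372 - 281495/(-93220) = (-(-3066)*((-81 + 19) + 174) - 136)*(1/330372) - 281495*(-1/93220) = (-(-3066)*(-62 + 174) - 136)*(1/330372) + 56299/18644 = (-(-3066)*112 - 136)*(1/330372) + 56299/18644 = (-146*(-2352) - 136)*(1/330372) + 56299/18644 = (343392 - 136)*(1/330372) + 56299/18644 = 343256*(1/330372) + 56299/18644 = 85814/82593 + 56299/18644 = 6249819523/1539863892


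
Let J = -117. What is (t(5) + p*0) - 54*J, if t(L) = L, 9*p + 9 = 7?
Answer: 6323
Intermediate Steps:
p = -2/9 (p = -1 + (⅑)*7 = -1 + 7/9 = -2/9 ≈ -0.22222)
(t(5) + p*0) - 54*J = (5 - 2/9*0) - 54*(-117) = (5 + 0) + 6318 = 5 + 6318 = 6323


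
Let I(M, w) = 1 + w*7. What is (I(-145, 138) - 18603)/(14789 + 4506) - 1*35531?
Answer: -685588281/19295 ≈ -35532.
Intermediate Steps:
I(M, w) = 1 + 7*w
(I(-145, 138) - 18603)/(14789 + 4506) - 1*35531 = ((1 + 7*138) - 18603)/(14789 + 4506) - 1*35531 = ((1 + 966) - 18603)/19295 - 35531 = (967 - 18603)*(1/19295) - 35531 = -17636*1/19295 - 35531 = -17636/19295 - 35531 = -685588281/19295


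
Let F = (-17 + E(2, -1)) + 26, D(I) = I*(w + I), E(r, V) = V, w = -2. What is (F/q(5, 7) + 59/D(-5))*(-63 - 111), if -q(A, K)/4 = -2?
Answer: -16356/35 ≈ -467.31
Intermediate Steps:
q(A, K) = 8 (q(A, K) = -4*(-2) = 8)
D(I) = I*(-2 + I)
F = 8 (F = (-17 - 1) + 26 = -18 + 26 = 8)
(F/q(5, 7) + 59/D(-5))*(-63 - 111) = (8/8 + 59/((-5*(-2 - 5))))*(-63 - 111) = (8*(⅛) + 59/((-5*(-7))))*(-174) = (1 + 59/35)*(-174) = (94/35)*(-174) = -16356/35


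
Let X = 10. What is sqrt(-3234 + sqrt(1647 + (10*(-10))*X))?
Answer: sqrt(-3234 + sqrt(647)) ≈ 56.644*I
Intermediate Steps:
sqrt(-3234 + sqrt(1647 + (10*(-10))*X)) = sqrt(-3234 + sqrt(1647 + (10*(-10))*10)) = sqrt(-3234 + sqrt(1647 - 100*10)) = sqrt(-3234 + sqrt(1647 - 1000)) = sqrt(-3234 + sqrt(647))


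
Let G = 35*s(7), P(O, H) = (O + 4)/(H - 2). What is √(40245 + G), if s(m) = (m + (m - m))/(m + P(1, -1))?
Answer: √644655/4 ≈ 200.73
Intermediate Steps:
P(O, H) = (4 + O)/(-2 + H)
s(m) = m/(-5/3 + m) (s(m) = (m + (m - m))/(m + (4 + 1)/(-2 - 1)) = (m + 0)/(m + 5/(-3)) = m/(m - ⅓*5) = m/(m - 5/3) = m/(-5/3 + m))
G = 735/16 (G = 35*(3*7/(-5 + 3*7)) = 35*(3*7/(-5 + 21)) = 35*(3*7/16) = 35*(3*7*(1/16)) = 35*(21/16) = 735/16 ≈ 45.938)
√(40245 + G) = √(40245 + 735/16) = √(644655/16) = √644655/4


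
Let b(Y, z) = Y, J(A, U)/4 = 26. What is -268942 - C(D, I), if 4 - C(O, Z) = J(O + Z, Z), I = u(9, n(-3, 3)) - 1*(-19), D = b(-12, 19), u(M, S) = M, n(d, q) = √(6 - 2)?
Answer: -268842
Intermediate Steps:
J(A, U) = 104 (J(A, U) = 4*26 = 104)
n(d, q) = 2 (n(d, q) = √4 = 2)
D = -12
I = 28 (I = 9 - 1*(-19) = 9 + 19 = 28)
C(O, Z) = -100 (C(O, Z) = 4 - 1*104 = 4 - 104 = -100)
-268942 - C(D, I) = -268942 - 1*(-100) = -268942 + 100 = -268842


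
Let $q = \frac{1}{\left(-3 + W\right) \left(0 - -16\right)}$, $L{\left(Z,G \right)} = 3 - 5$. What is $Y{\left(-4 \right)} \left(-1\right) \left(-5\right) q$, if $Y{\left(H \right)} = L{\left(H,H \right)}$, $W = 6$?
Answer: $- \frac{5}{24} \approx -0.20833$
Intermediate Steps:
$L{\left(Z,G \right)} = -2$ ($L{\left(Z,G \right)} = 3 - 5 = -2$)
$Y{\left(H \right)} = -2$
$q = \frac{1}{48}$ ($q = \frac{1}{\left(-3 + 6\right) \left(0 - -16\right)} = \frac{1}{3 \left(0 + 16\right)} = \frac{1}{3 \cdot 16} = \frac{1}{48} \approx 0.020833$)
$Y{\left(-4 \right)} \left(-1\right) \left(-5\right) q = - 2 \left(-1\right) \left(-5\right) \frac{1}{48} = - 2 \cdot 5 \cdot \frac{1}{48} = \left(-2\right) \frac{5}{48} = - \frac{5}{24}$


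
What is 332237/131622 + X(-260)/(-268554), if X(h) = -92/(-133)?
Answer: 1977787234235/783538790034 ≈ 2.5242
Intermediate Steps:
X(h) = 92/133 (X(h) = -92*(-1/133) = 92/133)
332237/131622 + X(-260)/(-268554) = 332237/131622 + (92/133)/(-268554) = 332237*(1/131622) + (92/133)*(-1/268554) = 332237/131622 - 46/17858841 = 1977787234235/783538790034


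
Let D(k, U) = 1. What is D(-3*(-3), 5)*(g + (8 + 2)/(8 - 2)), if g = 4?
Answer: 17/3 ≈ 5.6667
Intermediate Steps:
D(-3*(-3), 5)*(g + (8 + 2)/(8 - 2)) = 1*(4 + (8 + 2)/(8 - 2)) = 1*(4 + 10/6) = 1*(4 + 10*(⅙)) = 1*(4 + 5/3) = 1*(17/3) = 17/3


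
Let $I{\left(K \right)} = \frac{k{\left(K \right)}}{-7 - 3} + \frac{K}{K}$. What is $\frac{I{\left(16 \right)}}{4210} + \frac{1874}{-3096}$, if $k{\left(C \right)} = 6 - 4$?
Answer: $- \frac{9858829}{16292700} \approx -0.60511$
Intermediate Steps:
$k{\left(C \right)} = 2$ ($k{\left(C \right)} = 6 - 4 = 2$)
$I{\left(K \right)} = \frac{4}{5}$ ($I{\left(K \right)} = \frac{2}{-7 - 3} + \frac{K}{K} = \frac{2}{-10} + 1 = 2 \left(- \frac{1}{10}\right) + 1 = - \frac{1}{5} + 1 = \frac{4}{5}$)
$\frac{I{\left(16 \right)}}{4210} + \frac{1874}{-3096} = \frac{4}{5 \cdot 4210} + \frac{1874}{-3096} = \frac{4}{5} \cdot \frac{1}{4210} + 1874 \left(- \frac{1}{3096}\right) = \frac{2}{10525} - \frac{937}{1548} = - \frac{9858829}{16292700}$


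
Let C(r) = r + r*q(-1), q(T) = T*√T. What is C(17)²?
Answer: -578*I ≈ -578.0*I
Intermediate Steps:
q(T) = T^(3/2)
C(r) = r - I*r (C(r) = r + r*(-1)^(3/2) = r + r*(-I) = r - I*r)
C(17)² = (17*(1 - I))² = (17 - 17*I)²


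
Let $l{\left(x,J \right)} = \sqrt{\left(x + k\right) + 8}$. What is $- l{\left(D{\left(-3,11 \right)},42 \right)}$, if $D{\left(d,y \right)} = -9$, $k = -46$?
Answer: $- i \sqrt{47} \approx - 6.8557 i$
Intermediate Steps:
$l{\left(x,J \right)} = \sqrt{-38 + x}$ ($l{\left(x,J \right)} = \sqrt{\left(x - 46\right) + 8} = \sqrt{\left(-46 + x\right) + 8} = \sqrt{-38 + x}$)
$- l{\left(D{\left(-3,11 \right)},42 \right)} = - \sqrt{-38 - 9} = - \sqrt{-47} = - i \sqrt{47}$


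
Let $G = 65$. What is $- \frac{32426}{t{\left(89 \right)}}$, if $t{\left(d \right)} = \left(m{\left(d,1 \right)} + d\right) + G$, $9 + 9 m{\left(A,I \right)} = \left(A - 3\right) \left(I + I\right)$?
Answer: $- \frac{291834}{1549} \approx -188.4$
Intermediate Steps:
$m{\left(A,I \right)} = -1 + \frac{2 I \left(-3 + A\right)}{9}$ ($m{\left(A,I \right)} = -1 + \frac{\left(A - 3\right) \left(I + I\right)}{9} = -1 + \frac{\left(-3 + A\right) 2 I}{9} = -1 + \frac{2 I \left(-3 + A\right)}{9}$)
$t{\left(d \right)} = \frac{190}{3} + \frac{11 d}{9}$ ($t{\left(d \right)} = \left(\left(-1 - \frac{2}{3} + \frac{2}{9} d 1\right) + d\right) + 65 = \left(\left(-1 - \frac{2}{3} + \frac{2 d}{9}\right) + d\right) + 65 = \left(\left(- \frac{5}{3} + \frac{2 d}{9}\right) + d\right) + 65 = \left(- \frac{5}{3} + \frac{11 d}{9}\right) + 65 = \frac{190}{3} + \frac{11 d}{9}$)
$- \frac{32426}{t{\left(89 \right)}} = - \frac{32426}{\frac{190}{3} + \frac{11}{9} \cdot 89} = - \frac{32426}{\frac{190}{3} + \frac{979}{9}} = - \frac{32426}{\frac{1549}{9}} = \left(-32426\right) \frac{9}{1549} = - \frac{291834}{1549}$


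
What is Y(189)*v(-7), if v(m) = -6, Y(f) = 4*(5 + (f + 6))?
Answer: -4800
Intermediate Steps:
Y(f) = 44 + 4*f (Y(f) = 4*(5 + (6 + f)) = 4*(11 + f) = 44 + 4*f)
Y(189)*v(-7) = (44 + 4*189)*(-6) = (44 + 756)*(-6) = 800*(-6) = -4800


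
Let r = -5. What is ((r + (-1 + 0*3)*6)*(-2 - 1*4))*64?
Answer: 4224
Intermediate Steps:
((r + (-1 + 0*3)*6)*(-2 - 1*4))*64 = ((-5 + (-1 + 0*3)*6)*(-2 - 1*4))*64 = ((-5 + (-1 + 0)*6)*(-2 - 4))*64 = ((-5 - 1*6)*(-6))*64 = ((-5 - 6)*(-6))*64 = -11*(-6)*64 = 66*64 = 4224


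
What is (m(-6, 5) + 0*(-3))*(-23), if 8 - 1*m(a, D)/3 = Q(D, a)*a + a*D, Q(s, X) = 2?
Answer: -3450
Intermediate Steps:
m(a, D) = 24 - 6*a - 3*D*a (m(a, D) = 24 - 3*(2*a + a*D) = 24 - 3*(2*a + D*a) = 24 + (-6*a - 3*D*a) = 24 - 6*a - 3*D*a)
(m(-6, 5) + 0*(-3))*(-23) = ((24 - 6*(-6) - 3*5*(-6)) + 0*(-3))*(-23) = ((24 + 36 + 90) + 0)*(-23) = (150 + 0)*(-23) = 150*(-23) = -3450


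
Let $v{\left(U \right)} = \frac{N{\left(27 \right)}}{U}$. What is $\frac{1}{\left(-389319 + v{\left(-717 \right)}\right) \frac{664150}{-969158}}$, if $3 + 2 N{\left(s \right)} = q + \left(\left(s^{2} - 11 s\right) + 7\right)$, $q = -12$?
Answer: $\frac{347443143}{92696058065125} \approx 3.7482 \cdot 10^{-6}$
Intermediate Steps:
$N{\left(s \right)} = -4 + \frac{s^{2}}{2} - \frac{11 s}{2}$ ($N{\left(s \right)} = - \frac{3}{2} + \frac{-12 + \left(\left(s^{2} - 11 s\right) + 7\right)}{2} = - \frac{3}{2} + \frac{-12 + \left(7 + s^{2} - 11 s\right)}{2} = - \frac{3}{2} + \frac{-5 + s^{2} - 11 s}{2} = - \frac{3}{2} - \left(\frac{5}{2} - \frac{s^{2}}{2} + \frac{11 s}{2}\right) = -4 + \frac{s^{2}}{2} - \frac{11 s}{2}$)
$v{\left(U \right)} = \frac{212}{U}$ ($v{\left(U \right)} = \frac{-4 + \frac{27^{2}}{2} - \frac{297}{2}}{U} = \frac{-4 + \frac{1}{2} \cdot 729 - \frac{297}{2}}{U} = \frac{-4 + \frac{729}{2} - \frac{297}{2}}{U} = \frac{212}{U}$)
$\frac{1}{\left(-389319 + v{\left(-717 \right)}\right) \frac{664150}{-969158}} = \frac{1}{\left(-389319 + \frac{212}{-717}\right) \frac{664150}{-969158}} = \frac{1}{\left(-389319 + 212 \left(- \frac{1}{717}\right)\right) 664150 \left(- \frac{1}{969158}\right)} = \frac{1}{\left(-389319 - \frac{212}{717}\right) \left(- \frac{332075}{484579}\right)} = \frac{1}{- \frac{279141935}{717}} \left(- \frac{484579}{332075}\right) = \left(- \frac{717}{279141935}\right) \left(- \frac{484579}{332075}\right) = \frac{347443143}{92696058065125}$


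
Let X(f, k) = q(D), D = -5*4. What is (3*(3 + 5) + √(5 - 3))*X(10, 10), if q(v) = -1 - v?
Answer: 456 + 19*√2 ≈ 482.87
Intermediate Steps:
D = -20
X(f, k) = 19 (X(f, k) = -1 - 1*(-20) = -1 + 20 = 19)
(3*(3 + 5) + √(5 - 3))*X(10, 10) = (3*(3 + 5) + √(5 - 3))*19 = (3*8 + √2)*19 = (24 + √2)*19 = 456 + 19*√2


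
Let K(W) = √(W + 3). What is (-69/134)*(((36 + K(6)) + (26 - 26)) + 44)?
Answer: -5727/134 ≈ -42.739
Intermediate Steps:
K(W) = √(3 + W)
(-69/134)*(((36 + K(6)) + (26 - 26)) + 44) = (-69/134)*(((36 + √(3 + 6)) + (26 - 26)) + 44) = (-69*1/134)*(((36 + √9) + 0) + 44) = -69*(((36 + 3) + 0) + 44)/134 = -69*((39 + 0) + 44)/134 = -69*(39 + 44)/134 = -69/134*83 = -5727/134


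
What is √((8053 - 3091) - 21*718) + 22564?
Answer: 22564 + 6*I*√281 ≈ 22564.0 + 100.58*I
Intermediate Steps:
√((8053 - 3091) - 21*718) + 22564 = √(4962 - 15078) + 22564 = √(-10116) + 22564 = 6*I*√281 + 22564 = 22564 + 6*I*√281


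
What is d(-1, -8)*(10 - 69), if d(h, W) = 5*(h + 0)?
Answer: 295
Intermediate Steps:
d(h, W) = 5*h
d(-1, -8)*(10 - 69) = (5*(-1))*(10 - 69) = -5*(-59) = 295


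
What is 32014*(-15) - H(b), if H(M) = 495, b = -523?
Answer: -480705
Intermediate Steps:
32014*(-15) - H(b) = 32014*(-15) - 1*495 = -480210 - 495 = -480705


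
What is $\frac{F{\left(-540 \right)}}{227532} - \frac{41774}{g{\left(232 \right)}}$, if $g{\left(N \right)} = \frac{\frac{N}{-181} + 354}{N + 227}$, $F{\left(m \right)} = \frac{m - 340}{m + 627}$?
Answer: $- \frac{8587545933777553}{157971315141} \approx -54361.0$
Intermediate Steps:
$F{\left(m \right)} = \frac{-340 + m}{627 + m}$
$g{\left(N \right)} = \frac{354 - \frac{N}{181}}{227 + N}$ ($g{\left(N \right)} = \frac{N \left(- \frac{1}{181}\right) + 354}{227 + N} = \frac{- \frac{N}{181} + 354}{227 + N} = \frac{354 - \frac{N}{181}}{227 + N}$)
$\frac{F{\left(-540 \right)}}{227532} - \frac{41774}{g{\left(232 \right)}} = \frac{\frac{1}{627 - 540} \left(-340 - 540\right)}{227532} - \frac{41774}{\frac{1}{181} \frac{1}{227 + 232} \left(64074 - 232\right)} = \frac{1}{87} \left(-880\right) \frac{1}{227532} - \frac{41774}{\frac{1}{181} \cdot \frac{1}{459} \left(64074 - 232\right)} = \frac{1}{87} \left(-880\right) \frac{1}{227532} - \frac{41774}{\frac{1}{181} \cdot \frac{1}{459} \cdot 63842} = \left(- \frac{880}{87}\right) \frac{1}{227532} - \frac{41774}{\frac{63842}{83079}} = - \frac{220}{4948821} - \frac{1735271073}{31921} = - \frac{8587545933777553}{157971315141}$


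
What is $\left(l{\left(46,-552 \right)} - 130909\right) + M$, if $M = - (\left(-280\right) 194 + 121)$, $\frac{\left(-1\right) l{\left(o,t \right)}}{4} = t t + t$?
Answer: $-1293318$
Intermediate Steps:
$l{\left(o,t \right)} = - 4 t - 4 t^{2}$ ($l{\left(o,t \right)} = - 4 \left(t t + t\right) = - 4 \left(t^{2} + t\right) = - 4 \left(t + t^{2}\right) = - 4 t - 4 t^{2}$)
$M = 54199$ ($M = - (-54320 + 121) = \left(-1\right) \left(-54199\right) = 54199$)
$\left(l{\left(46,-552 \right)} - 130909\right) + M = \left(\left(-4\right) \left(-552\right) \left(1 - 552\right) - 130909\right) + 54199 = \left(\left(-4\right) \left(-552\right) \left(-551\right) - 130909\right) + 54199 = \left(-1216608 - 130909\right) + 54199 = -1347517 + 54199 = -1293318$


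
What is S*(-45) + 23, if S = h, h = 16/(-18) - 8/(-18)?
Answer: 43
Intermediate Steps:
h = -4/9 (h = 16*(-1/18) - 8*(-1/18) = -8/9 + 4/9 = -4/9 ≈ -0.44444)
S = -4/9 ≈ -0.44444
S*(-45) + 23 = -4/9*(-45) + 23 = 20 + 23 = 43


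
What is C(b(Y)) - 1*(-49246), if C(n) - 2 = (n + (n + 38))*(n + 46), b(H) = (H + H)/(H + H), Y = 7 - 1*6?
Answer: 51128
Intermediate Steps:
Y = 1 (Y = 7 - 6 = 1)
b(H) = 1 (b(H) = (2*H)/((2*H)) = (2*H)*(1/(2*H)) = 1)
C(n) = 2 + (38 + 2*n)*(46 + n) (C(n) = 2 + (n + (n + 38))*(n + 46) = 2 + (n + (38 + n))*(46 + n) = 2 + (38 + 2*n)*(46 + n))
C(b(Y)) - 1*(-49246) = (1750 + 2*1**2 + 130*1) - 1*(-49246) = (1750 + 2*1 + 130) + 49246 = (1750 + 2 + 130) + 49246 = 1882 + 49246 = 51128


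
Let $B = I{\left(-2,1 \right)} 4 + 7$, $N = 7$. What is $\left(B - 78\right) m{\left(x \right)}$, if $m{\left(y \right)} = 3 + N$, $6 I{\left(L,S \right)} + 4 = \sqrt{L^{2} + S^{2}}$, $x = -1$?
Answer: $- \frac{2210}{3} + \frac{20 \sqrt{5}}{3} \approx -721.76$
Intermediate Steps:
$I{\left(L,S \right)} = - \frac{2}{3} + \frac{\sqrt{L^{2} + S^{2}}}{6}$
$m{\left(y \right)} = 10$ ($m{\left(y \right)} = 3 + 7 = 10$)
$B = \frac{13}{3} + \frac{2 \sqrt{5}}{3}$ ($B = \left(- \frac{2}{3} + \frac{\sqrt{\left(-2\right)^{2} + 1^{2}}}{6}\right) 4 + 7 = \left(- \frac{2}{3} + \frac{\sqrt{4 + 1}}{6}\right) 4 + 7 = \left(- \frac{2}{3} + \frac{\sqrt{5}}{6}\right) 4 + 7 = \left(- \frac{8}{3} + \frac{2 \sqrt{5}}{3}\right) + 7 = \frac{13}{3} + \frac{2 \sqrt{5}}{3} \approx 5.824$)
$\left(B - 78\right) m{\left(x \right)} = \left(\left(\frac{13}{3} + \frac{2 \sqrt{5}}{3}\right) - 78\right) 10 = \left(- \frac{221}{3} + \frac{2 \sqrt{5}}{3}\right) 10 = - \frac{2210}{3} + \frac{20 \sqrt{5}}{3}$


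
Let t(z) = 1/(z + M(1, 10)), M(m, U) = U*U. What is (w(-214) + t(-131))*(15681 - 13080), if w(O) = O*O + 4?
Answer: 3692897199/31 ≈ 1.1913e+8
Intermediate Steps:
M(m, U) = U²
w(O) = 4 + O² (w(O) = O² + 4 = 4 + O²)
t(z) = 1/(100 + z) (t(z) = 1/(z + 10²) = 1/(z + 100) = 1/(100 + z))
(w(-214) + t(-131))*(15681 - 13080) = ((4 + (-214)²) + 1/(100 - 131))*(15681 - 13080) = ((4 + 45796) + 1/(-31))*2601 = (45800 - 1/31)*2601 = (1419799/31)*2601 = 3692897199/31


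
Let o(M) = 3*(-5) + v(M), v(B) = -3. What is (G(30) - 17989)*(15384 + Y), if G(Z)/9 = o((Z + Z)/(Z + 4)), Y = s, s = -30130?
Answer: 267654646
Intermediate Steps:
Y = -30130
o(M) = -18 (o(M) = 3*(-5) - 3 = -15 - 3 = -18)
G(Z) = -162 (G(Z) = 9*(-18) = -162)
(G(30) - 17989)*(15384 + Y) = (-162 - 17989)*(15384 - 30130) = -18151*(-14746) = 267654646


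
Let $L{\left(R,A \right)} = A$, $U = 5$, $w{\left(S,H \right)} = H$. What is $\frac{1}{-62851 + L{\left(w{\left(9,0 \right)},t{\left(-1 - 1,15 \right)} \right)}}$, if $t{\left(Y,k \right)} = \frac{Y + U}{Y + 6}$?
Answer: $- \frac{4}{251401} \approx -1.5911 \cdot 10^{-5}$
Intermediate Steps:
$t{\left(Y,k \right)} = \frac{5 + Y}{6 + Y}$ ($t{\left(Y,k \right)} = \frac{Y + 5}{Y + 6} = \frac{5 + Y}{6 + Y}$)
$\frac{1}{-62851 + L{\left(w{\left(9,0 \right)},t{\left(-1 - 1,15 \right)} \right)}} = \frac{1}{-62851 + \frac{5 - 2}{6 - 2}} = \frac{1}{-62851 + \frac{1}{4} \cdot 3} = \frac{1}{-62851 + \frac{3}{4}} = \frac{1}{- \frac{251401}{4}} = - \frac{4}{251401}$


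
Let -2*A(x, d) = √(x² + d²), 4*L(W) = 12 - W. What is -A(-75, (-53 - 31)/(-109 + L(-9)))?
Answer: 39*√637001/830 ≈ 37.502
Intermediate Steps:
L(W) = 3 - W/4 (L(W) = (12 - W)/4 = 3 - W/4)
A(x, d) = -√(d² + x²)/2 (A(x, d) = -√(x² + d²)/2 = -√(d² + x²)/2)
-A(-75, (-53 - 31)/(-109 + L(-9))) = -(-1)*√(((-53 - 31)/(-109 + (3 - ¼*(-9))))² + (-75)²)/2 = -(-1)*√((-84/(-109 + (3 + 9/4)))² + 5625)/2 = -(-1)*√((-84/(-109 + 21/4))² + 5625)/2 = -(-1)*√((-84/(-415/4))² + 5625)/2 = -(-1)*√((-84*(-4/415))² + 5625)/2 = -(-1)*√((336/415)² + 5625)/2 = -(-1)*√(112896/172225 + 5625)/2 = -(-1)*√(968878521/172225)/2 = -(-1)*39*√637001/415/2 = -(-39)*√637001/830 = 39*√637001/830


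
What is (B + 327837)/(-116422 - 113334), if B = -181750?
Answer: -146087/229756 ≈ -0.63584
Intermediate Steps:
(B + 327837)/(-116422 - 113334) = (-181750 + 327837)/(-116422 - 113334) = 146087/(-229756) = 146087*(-1/229756) = -146087/229756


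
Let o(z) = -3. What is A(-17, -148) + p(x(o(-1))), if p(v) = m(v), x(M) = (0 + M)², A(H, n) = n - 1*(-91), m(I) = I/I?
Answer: -56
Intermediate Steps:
m(I) = 1
A(H, n) = 91 + n (A(H, n) = n + 91 = 91 + n)
x(M) = M²
p(v) = 1
A(-17, -148) + p(x(o(-1))) = (91 - 148) + 1 = -57 + 1 = -56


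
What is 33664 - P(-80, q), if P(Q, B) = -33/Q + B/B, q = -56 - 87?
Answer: 2693007/80 ≈ 33663.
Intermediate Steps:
q = -143
P(Q, B) = 1 - 33/Q (P(Q, B) = -33/Q + 1 = 1 - 33/Q)
33664 - P(-80, q) = 33664 - (-33 - 80)/(-80) = 33664 - (-1)*(-113)/80 = 33664 - 1*113/80 = 33664 - 113/80 = 2693007/80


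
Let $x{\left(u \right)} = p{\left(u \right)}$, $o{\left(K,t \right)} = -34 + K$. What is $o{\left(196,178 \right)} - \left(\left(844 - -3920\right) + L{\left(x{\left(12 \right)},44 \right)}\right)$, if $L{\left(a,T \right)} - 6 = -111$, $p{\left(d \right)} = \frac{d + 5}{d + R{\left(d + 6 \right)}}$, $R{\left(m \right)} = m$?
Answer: $-4497$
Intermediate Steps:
$p{\left(d \right)} = \frac{5 + d}{6 + 2 d}$ ($p{\left(d \right)} = \frac{d + 5}{d + \left(d + 6\right)} = \frac{5 + d}{d + \left(6 + d\right)} = \frac{5 + d}{6 + 2 d}$)
$x{\left(u \right)} = \frac{5 + u}{2 \left(3 + u\right)}$
$L{\left(a,T \right)} = -105$ ($L{\left(a,T \right)} = 6 - 111 = -105$)
$o{\left(196,178 \right)} - \left(\left(844 - -3920\right) + L{\left(x{\left(12 \right)},44 \right)}\right) = \left(-34 + 196\right) - \left(\left(844 - -3920\right) - 105\right) = 162 - \left(\left(844 + 3920\right) - 105\right) = 162 - \left(4764 - 105\right) = 162 - 4659 = -4497$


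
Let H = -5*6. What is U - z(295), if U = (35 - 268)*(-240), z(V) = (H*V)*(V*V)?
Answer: 770227170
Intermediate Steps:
H = -30
z(V) = -30*V³ (z(V) = (-30*V)*(V*V) = (-30*V)*V² = -30*V³)
U = 55920 (U = -233*(-240) = 55920)
U - z(295) = 55920 - (-30)*295³ = 55920 - (-30)*25672375 = 55920 - 1*(-770171250) = 55920 + 770171250 = 770227170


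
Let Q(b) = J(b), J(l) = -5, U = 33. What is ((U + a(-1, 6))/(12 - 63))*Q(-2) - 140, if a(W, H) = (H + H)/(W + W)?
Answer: -2335/17 ≈ -137.35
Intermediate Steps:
Q(b) = -5
a(W, H) = H/W (a(W, H) = (2*H)/((2*W)) = (2*H)*(1/(2*W)) = H/W)
((U + a(-1, 6))/(12 - 63))*Q(-2) - 140 = ((33 + 6/(-1))/(12 - 63))*(-5) - 140 = ((33 + 6*(-1))/(-51))*(-5) - 140 = ((33 - 6)*(-1/51))*(-5) - 140 = (27*(-1/51))*(-5) - 140 = -9/17*(-5) - 140 = 45/17 - 140 = -2335/17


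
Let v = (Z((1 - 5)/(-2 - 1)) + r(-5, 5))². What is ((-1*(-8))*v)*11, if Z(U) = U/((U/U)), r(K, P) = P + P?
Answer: 101728/9 ≈ 11303.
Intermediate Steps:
r(K, P) = 2*P
Z(U) = U (Z(U) = U/1 = U*1 = U)
v = 1156/9 (v = ((1 - 5)/(-2 - 1) + 2*5)² = (-4/(-3) + 10)² = (-4*(-⅓) + 10)² = (4/3 + 10)² = (34/3)² = 1156/9 ≈ 128.44)
((-1*(-8))*v)*11 = (-1*(-8)*(1156/9))*11 = (8*(1156/9))*11 = (9248/9)*11 = 101728/9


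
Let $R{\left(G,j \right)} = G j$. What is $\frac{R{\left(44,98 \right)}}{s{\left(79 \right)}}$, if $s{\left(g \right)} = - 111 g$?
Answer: $- \frac{4312}{8769} \approx -0.49173$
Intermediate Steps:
$\frac{R{\left(44,98 \right)}}{s{\left(79 \right)}} = \frac{44 \cdot 98}{\left(-111\right) 79} = \frac{4312}{-8769} = 4312 \left(- \frac{1}{8769}\right) = - \frac{4312}{8769}$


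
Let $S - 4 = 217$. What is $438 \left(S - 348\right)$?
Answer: $-55626$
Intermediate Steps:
$S = 221$ ($S = 4 + 217 = 221$)
$438 \left(S - 348\right) = 438 \left(221 - 348\right) = 438 \left(-127\right) = -55626$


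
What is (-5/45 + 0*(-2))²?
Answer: 1/81 ≈ 0.012346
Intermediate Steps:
(-5/45 + 0*(-2))² = (-5*1/45 + 0)² = (-⅑ + 0)² = (-⅑)² = 1/81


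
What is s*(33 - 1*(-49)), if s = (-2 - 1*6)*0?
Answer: 0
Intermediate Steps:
s = 0 (s = (-2 - 6)*0 = -8*0 = 0)
s*(33 - 1*(-49)) = 0*(33 - 1*(-49)) = 0*(33 + 49) = 0*82 = 0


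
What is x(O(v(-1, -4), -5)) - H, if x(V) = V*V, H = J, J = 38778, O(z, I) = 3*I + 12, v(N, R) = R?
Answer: -38769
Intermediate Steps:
O(z, I) = 12 + 3*I
H = 38778
x(V) = V²
x(O(v(-1, -4), -5)) - H = (12 + 3*(-5))² - 1*38778 = (12 - 15)² - 38778 = (-3)² - 38778 = 9 - 38778 = -38769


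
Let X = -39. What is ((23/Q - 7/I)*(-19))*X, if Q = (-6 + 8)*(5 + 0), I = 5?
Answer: 6669/10 ≈ 666.90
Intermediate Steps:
Q = 10 (Q = 2*5 = 10)
((23/Q - 7/I)*(-19))*X = ((23/10 - 7/5)*(-19))*(-39) = ((9/10)*(-19))*(-39) = -171/10*(-39) = 6669/10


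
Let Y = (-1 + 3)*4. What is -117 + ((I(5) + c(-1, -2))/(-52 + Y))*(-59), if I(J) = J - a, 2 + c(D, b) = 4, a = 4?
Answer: -4971/44 ≈ -112.98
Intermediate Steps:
c(D, b) = 2 (c(D, b) = -2 + 4 = 2)
I(J) = -4 + J (I(J) = J - 1*4 = J - 4 = -4 + J)
Y = 8 (Y = 2*4 = 8)
-117 + ((I(5) + c(-1, -2))/(-52 + Y))*(-59) = -117 + (((-4 + 5) + 2)/(-52 + 8))*(-59) = -117 + ((1 + 2)/(-44))*(-59) = -117 + (3*(-1/44))*(-59) = -117 - 3/44*(-59) = -117 + 177/44 = -4971/44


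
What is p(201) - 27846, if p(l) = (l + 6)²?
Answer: 15003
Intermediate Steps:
p(l) = (6 + l)²
p(201) - 27846 = (6 + 201)² - 27846 = 207² - 27846 = 42849 - 27846 = 15003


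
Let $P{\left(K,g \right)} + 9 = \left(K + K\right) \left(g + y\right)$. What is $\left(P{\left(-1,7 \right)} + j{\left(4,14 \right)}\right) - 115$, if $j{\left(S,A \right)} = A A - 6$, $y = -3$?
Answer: $58$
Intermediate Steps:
$P{\left(K,g \right)} = -9 + 2 K \left(-3 + g\right)$ ($P{\left(K,g \right)} = -9 + \left(K + K\right) \left(g - 3\right) = -9 + 2 K \left(-3 + g\right)$)
$j{\left(S,A \right)} = -6 + A^{2}$ ($j{\left(S,A \right)} = A^{2} - 6 = -6 + A^{2}$)
$\left(P{\left(-1,7 \right)} + j{\left(4,14 \right)}\right) - 115 = \left(\left(-9 - -6 + 2 \left(-1\right) 7\right) - \left(6 - 14^{2}\right)\right) - 115 = \left(\left(-9 + 6 - 14\right) + \left(-6 + 196\right)\right) - 115 = \left(-17 + 190\right) - 115 = 173 - 115 = 58$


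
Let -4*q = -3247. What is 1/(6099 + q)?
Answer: 4/27643 ≈ 0.00014470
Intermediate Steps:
q = 3247/4 (q = -¼*(-3247) = 3247/4 ≈ 811.75)
1/(6099 + q) = 1/(6099 + 3247/4) = 1/(27643/4) = 4/27643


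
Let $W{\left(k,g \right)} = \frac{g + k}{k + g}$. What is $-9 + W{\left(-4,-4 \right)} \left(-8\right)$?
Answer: $-17$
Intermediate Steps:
$W{\left(k,g \right)} = 1$ ($W{\left(k,g \right)} = \frac{g + k}{g + k} = 1$)
$-9 + W{\left(-4,-4 \right)} \left(-8\right) = -9 + 1 \left(-8\right) = -9 - 8 = -17$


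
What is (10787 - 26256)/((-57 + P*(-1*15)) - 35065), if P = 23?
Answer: 15469/35467 ≈ 0.43615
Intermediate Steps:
(10787 - 26256)/((-57 + P*(-1*15)) - 35065) = (10787 - 26256)/((-57 + 23*(-1*15)) - 35065) = -15469/((-57 + 23*(-15)) - 35065) = -15469/((-57 - 345) - 35065) = -15469/(-402 - 35065) = -15469/(-35467) = -15469*(-1/35467) = 15469/35467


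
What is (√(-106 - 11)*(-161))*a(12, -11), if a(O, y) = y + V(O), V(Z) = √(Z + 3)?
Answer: 483*I*√13*(11 - √15) ≈ 12412.0*I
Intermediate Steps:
V(Z) = √(3 + Z)
a(O, y) = y + √(3 + O)
(√(-106 - 11)*(-161))*a(12, -11) = (√(-106 - 11)*(-161))*(-11 + √(3 + 12)) = (√(-117)*(-161))*(-11 + √15) = ((3*I*√13)*(-161))*(-11 + √15) = (-483*I*√13)*(-11 + √15) = -483*I*√13*(-11 + √15)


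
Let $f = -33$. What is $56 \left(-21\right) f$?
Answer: $38808$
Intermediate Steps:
$56 \left(-21\right) f = 56 \left(-21\right) \left(-33\right) = \left(-1176\right) \left(-33\right) = 38808$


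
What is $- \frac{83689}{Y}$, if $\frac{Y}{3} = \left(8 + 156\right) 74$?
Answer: $- \frac{83689}{36408} \approx -2.2986$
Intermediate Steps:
$Y = 36408$ ($Y = 3 \left(8 + 156\right) 74 = 3 \cdot 164 \cdot 74 = 3 \cdot 12136 = 36408$)
$- \frac{83689}{Y} = - \frac{83689}{36408}$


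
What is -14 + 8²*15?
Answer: 946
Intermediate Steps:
-14 + 8²*15 = -14 + 64*15 = -14 + 960 = 946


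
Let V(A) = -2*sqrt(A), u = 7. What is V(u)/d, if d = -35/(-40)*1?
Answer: -16*sqrt(7)/7 ≈ -6.0474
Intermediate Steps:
d = 7/8 (d = -35*(-1/40)*1 = (7/8)*1 = 7/8 ≈ 0.87500)
V(u)/d = (-2*sqrt(7))/(7/8) = -2*sqrt(7)*(8/7) = -16*sqrt(7)/7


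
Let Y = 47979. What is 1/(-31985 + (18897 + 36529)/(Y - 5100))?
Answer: -42879/1371429389 ≈ -3.1266e-5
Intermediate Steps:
1/(-31985 + (18897 + 36529)/(Y - 5100)) = 1/(-31985 + (18897 + 36529)/(47979 - 5100)) = 1/(-31985 + 55426/42879) = 1/(-1371429389/42879) = -42879/1371429389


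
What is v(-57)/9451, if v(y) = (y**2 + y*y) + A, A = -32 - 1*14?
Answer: 6452/9451 ≈ 0.68268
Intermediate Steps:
A = -46 (A = -32 - 14 = -46)
v(y) = -46 + 2*y**2 (v(y) = (y**2 + y*y) - 46 = (y**2 + y**2) - 46 = 2*y**2 - 46 = -46 + 2*y**2)
v(-57)/9451 = (-46 + 2*(-57)**2)/9451 = (-46 + 2*3249)*(1/9451) = (-46 + 6498)*(1/9451) = 6452*(1/9451) = 6452/9451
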